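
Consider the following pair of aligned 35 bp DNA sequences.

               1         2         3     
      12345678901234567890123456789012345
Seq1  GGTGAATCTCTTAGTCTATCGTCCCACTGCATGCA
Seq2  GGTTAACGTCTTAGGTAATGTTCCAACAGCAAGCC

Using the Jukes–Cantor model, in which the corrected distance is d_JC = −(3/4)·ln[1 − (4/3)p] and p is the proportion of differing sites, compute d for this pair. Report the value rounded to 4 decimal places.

The sequences differ at positions 4 (G/T), 7 (T/C), 8 (C/G), 15 (T/G), 16 (C/T), 17 (T/A), 20 (C/G), 21 (G/T), 25 (C/A), 28 (T/A), 32 (T/A), 35 (A/C).
p = 12/35 = 0.342857.
d = −0.75 · ln(1 − (4/3)·0.342857) = −0.75 · ln(0.542857) = −0.75 · (-0.610909) = 0.4582.

0.4582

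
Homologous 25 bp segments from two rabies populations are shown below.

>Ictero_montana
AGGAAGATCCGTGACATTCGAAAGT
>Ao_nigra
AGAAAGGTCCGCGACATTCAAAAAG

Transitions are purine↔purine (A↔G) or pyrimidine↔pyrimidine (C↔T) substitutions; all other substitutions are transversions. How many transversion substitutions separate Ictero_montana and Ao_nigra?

1

The sequences differ at positions 3 (G/A, transition), 7 (A/G, transition), 12 (T/C, transition), 20 (G/A, transition), 24 (G/A, transition), 25 (T/G, transversion).
Of the 6 differences, 5 transitions and 1 transversion, so the answer is 1.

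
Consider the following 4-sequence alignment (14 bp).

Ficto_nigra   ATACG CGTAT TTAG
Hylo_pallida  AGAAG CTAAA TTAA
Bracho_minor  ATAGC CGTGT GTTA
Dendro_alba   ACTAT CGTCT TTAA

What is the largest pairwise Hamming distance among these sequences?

9

Pairwise Hamming distances:
  Ficto_nigra vs Hylo_pallida: 6
  Ficto_nigra vs Bracho_minor: 6
  Ficto_nigra vs Dendro_alba: 6
  Hylo_pallida vs Bracho_minor: 9
  Hylo_pallida vs Dendro_alba: 7
  Bracho_minor vs Dendro_alba: 7
The largest is 9, between Hylo_pallida and Bracho_minor.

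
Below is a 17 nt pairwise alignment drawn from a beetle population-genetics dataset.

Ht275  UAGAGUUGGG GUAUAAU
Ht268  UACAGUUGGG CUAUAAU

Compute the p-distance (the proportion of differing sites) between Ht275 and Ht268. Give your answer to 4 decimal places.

0.1176

Mismatches occur at site 3 (G/C), site 11 (G/C).
There are 2 differences over 17 sites, so p = 2/17 = 0.1176.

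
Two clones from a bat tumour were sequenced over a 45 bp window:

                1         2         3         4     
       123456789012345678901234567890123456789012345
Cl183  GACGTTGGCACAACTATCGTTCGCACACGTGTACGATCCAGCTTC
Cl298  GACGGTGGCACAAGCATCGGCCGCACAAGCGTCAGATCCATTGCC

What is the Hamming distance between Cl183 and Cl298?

13

Mismatches occur at site 5 (T↔G), site 14 (C↔G), site 15 (T↔C), site 20 (T↔G), site 21 (T↔C), site 28 (C↔A), site 30 (T↔C), site 33 (A↔C), site 34 (C↔A), site 41 (G↔T), site 42 (C↔T), site 43 (T↔G), site 44 (T↔C).
That gives 13 mismatches out of 45 aligned sites, so the Hamming distance is 13.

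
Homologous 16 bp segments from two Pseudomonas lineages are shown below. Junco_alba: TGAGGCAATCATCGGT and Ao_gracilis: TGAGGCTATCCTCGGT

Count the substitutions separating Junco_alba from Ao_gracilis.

2

The sequences differ at positions 7 (A/T), 11 (A/C).
That gives 2 mismatches out of 16 aligned sites, so the Hamming distance is 2.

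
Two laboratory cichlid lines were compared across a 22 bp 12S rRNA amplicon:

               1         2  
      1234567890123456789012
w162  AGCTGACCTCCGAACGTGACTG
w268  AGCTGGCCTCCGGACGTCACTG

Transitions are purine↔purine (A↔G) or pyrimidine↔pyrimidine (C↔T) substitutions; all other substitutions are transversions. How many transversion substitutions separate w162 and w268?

1

Differing sites — 6:A/G (Ti); 13:A/G (Ti); 18:G/C (Tv).
Of the 3 differences, 2 transitions and 1 transversion, so the answer is 1.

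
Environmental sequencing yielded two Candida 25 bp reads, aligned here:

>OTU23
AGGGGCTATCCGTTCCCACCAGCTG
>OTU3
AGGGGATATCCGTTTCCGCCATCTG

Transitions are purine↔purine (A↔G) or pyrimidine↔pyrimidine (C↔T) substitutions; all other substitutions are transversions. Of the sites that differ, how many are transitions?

The sequences differ at positions 6 (C/A, transversion), 15 (C/T, transition), 18 (A/G, transition), 22 (G/T, transversion).
Of the 4 differences, 2 transitions and 2 transversions, so the answer is 2.

2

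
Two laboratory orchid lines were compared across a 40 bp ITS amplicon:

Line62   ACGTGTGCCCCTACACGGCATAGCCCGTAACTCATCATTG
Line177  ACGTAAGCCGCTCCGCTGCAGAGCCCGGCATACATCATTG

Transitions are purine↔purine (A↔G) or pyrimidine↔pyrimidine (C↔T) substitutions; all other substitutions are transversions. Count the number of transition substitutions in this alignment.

The sequences differ at positions 5 (G/A, transition), 6 (T/A, transversion), 10 (C/G, transversion), 13 (A/C, transversion), 15 (A/G, transition), 17 (G/T, transversion), 21 (T/G, transversion), 28 (T/G, transversion), 29 (A/C, transversion), 31 (C/T, transition), 32 (T/A, transversion).
Of the 11 differences, 3 transitions and 8 transversions, so the answer is 3.

3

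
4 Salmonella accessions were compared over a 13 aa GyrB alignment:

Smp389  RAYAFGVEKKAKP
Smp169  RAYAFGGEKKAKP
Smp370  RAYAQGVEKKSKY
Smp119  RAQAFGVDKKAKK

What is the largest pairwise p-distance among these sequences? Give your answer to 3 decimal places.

Pairwise Hamming distances:
  Smp389 vs Smp169: 1
  Smp389 vs Smp370: 3
  Smp389 vs Smp119: 3
  Smp169 vs Smp370: 4
  Smp169 vs Smp119: 4
  Smp370 vs Smp119: 5
The largest is 5 mismatches, between Smp370 and Smp119; p = 5/13 = 0.385.

0.385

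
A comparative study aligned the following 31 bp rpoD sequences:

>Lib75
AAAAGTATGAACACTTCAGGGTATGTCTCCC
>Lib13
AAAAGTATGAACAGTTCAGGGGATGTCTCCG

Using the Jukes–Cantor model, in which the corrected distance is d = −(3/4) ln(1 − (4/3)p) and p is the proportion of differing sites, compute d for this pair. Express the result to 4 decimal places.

The sequences differ at positions 14 (C/G), 22 (T/G), 31 (C/G).
p = 3/31 = 0.096774.
d = −0.75 · ln(1 − (4/3)·0.096774) = −0.75 · ln(0.870968) = −0.75 · (-0.138150) = 0.1036.

0.1036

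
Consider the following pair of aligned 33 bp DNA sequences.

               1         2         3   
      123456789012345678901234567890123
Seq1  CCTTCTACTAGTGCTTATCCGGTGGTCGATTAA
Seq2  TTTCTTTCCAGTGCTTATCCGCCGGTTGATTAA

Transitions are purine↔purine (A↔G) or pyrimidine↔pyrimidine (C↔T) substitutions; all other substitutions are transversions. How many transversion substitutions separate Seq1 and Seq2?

2

Differing sites — 1:C/T (Ti); 2:C/T (Ti); 4:T/C (Ti); 5:C/T (Ti); 7:A/T (Tv); 9:T/C (Ti); 22:G/C (Tv); 23:T/C (Ti); 27:C/T (Ti).
Of the 9 differences, 7 transitions and 2 transversions, so the answer is 2.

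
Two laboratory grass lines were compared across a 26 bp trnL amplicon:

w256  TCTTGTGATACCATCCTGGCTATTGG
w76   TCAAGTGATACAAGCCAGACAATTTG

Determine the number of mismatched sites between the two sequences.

Mismatches occur at site 3 (T/A), site 4 (T/A), site 12 (C/A), site 14 (T/G), site 17 (T/A), site 19 (G/A), site 21 (T/A), site 25 (G/T).
That gives 8 mismatches out of 26 aligned sites, so the Hamming distance is 8.

8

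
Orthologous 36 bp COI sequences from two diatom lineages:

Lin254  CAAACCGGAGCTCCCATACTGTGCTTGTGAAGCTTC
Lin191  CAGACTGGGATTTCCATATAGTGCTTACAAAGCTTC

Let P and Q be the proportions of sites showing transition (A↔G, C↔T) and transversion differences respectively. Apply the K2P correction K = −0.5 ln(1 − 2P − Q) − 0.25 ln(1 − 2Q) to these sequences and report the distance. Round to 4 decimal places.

0.4520

Differing sites — 3:A/G (Ti); 6:C/T (Ti); 9:A/G (Ti); 10:G/A (Ti); 11:C/T (Ti); 13:C/T (Ti); 19:C/T (Ti); 20:T/A (Tv); 27:G/A (Ti); 28:T/C (Ti); 29:G/A (Ti).
Of the 11 differences, 10 transitions and 1 transversion over 36 sites: P = 10/36 = 0.277778, Q = 1/36 = 0.027778.
d = −0.5·ln(0.416666) − 0.25·ln(0.944444) = −0.5·(-0.875470) − 0.25·(-0.057159) = 0.4520.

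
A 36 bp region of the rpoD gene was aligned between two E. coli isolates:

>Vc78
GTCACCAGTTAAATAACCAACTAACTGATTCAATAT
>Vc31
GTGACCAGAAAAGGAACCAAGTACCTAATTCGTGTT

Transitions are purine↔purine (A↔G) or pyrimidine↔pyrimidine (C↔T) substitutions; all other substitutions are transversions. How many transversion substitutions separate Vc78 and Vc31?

Mismatches occur at site 3 (C→G, transversion), site 9 (T→A, transversion), site 10 (T→A, transversion), site 13 (A→G, transition), site 14 (T→G, transversion), site 21 (C→G, transversion), site 24 (A→C, transversion), site 27 (G→A, transition), site 32 (A→G, transition), site 33 (A→T, transversion), site 34 (T→G, transversion), site 35 (A→T, transversion).
Of the 12 differences, 3 transitions and 9 transversions, so the answer is 9.

9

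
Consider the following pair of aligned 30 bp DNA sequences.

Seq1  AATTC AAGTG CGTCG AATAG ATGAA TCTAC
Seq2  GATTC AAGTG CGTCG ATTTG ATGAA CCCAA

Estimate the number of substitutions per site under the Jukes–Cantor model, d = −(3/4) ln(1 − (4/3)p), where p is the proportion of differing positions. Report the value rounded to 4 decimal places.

Differing sites — 1:A/G; 17:A/T; 19:A/T; 26:T/C; 28:T/C; 30:C/A.
p = 6/30 = 0.200000.
d = −0.75 · ln(1 − (4/3)·0.200000) = −0.75 · ln(0.733333) = −0.75 · (-0.310155) = 0.2326.

0.2326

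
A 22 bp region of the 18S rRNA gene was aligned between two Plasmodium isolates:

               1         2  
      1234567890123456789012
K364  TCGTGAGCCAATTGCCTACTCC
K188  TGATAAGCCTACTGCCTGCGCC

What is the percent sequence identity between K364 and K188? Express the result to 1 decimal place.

68.2%

The sequences differ at positions 2 (C/G), 3 (G/A), 5 (G/A), 10 (A/T), 12 (T/C), 18 (A/G), 20 (T/G).
15 of the 22 sites match, so the percent identity is 15/22 × 100 = 68.2%.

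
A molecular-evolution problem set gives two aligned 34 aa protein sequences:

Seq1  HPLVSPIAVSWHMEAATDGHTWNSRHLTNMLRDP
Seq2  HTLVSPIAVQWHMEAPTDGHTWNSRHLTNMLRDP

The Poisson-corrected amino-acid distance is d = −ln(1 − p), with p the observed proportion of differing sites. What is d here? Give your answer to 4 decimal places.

Mismatches occur at site 2 (P↔T), site 10 (S↔Q), site 16 (A↔P).
p = 3/34 = 0.088235.
d = −ln(1 − 0.088235) = −ln(0.911765) = 0.0924.

0.0924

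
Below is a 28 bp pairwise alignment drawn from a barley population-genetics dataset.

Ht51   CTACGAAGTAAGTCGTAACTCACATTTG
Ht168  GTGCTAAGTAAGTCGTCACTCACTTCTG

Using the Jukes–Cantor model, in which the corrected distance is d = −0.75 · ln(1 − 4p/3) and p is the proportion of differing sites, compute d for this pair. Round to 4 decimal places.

The sequences differ at positions 1 (C/G), 3 (A/G), 5 (G/T), 17 (A/C), 24 (A/T), 26 (T/C).
p = 6/28 = 0.214286.
d = −0.75 · ln(1 − (4/3)·0.214286) = −0.75 · ln(0.714285) = −0.75 · (-0.336473) = 0.2524.

0.2524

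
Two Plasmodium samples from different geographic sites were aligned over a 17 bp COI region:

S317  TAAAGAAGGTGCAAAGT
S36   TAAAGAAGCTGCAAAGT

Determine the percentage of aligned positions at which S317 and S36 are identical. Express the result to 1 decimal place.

A single mismatch occurs at site 9 (G→C).
16 of the 17 sites match, so the percent identity is 16/17 × 100 = 94.1%.

94.1%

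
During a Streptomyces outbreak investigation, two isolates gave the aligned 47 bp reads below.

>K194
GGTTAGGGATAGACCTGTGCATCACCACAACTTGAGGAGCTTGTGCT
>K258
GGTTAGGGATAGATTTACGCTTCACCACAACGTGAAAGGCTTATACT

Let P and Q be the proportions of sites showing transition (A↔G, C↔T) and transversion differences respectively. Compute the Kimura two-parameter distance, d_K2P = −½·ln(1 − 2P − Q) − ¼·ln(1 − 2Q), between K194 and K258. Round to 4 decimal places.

0.2994

Differing sites — 14:C/T (Ti); 15:C/T (Ti); 17:G/A (Ti); 18:T/C (Ti); 21:A/T (Tv); 32:T/G (Tv); 36:G/A (Ti); 37:G/A (Ti); 38:A/G (Ti); 43:G/A (Ti); 45:G/A (Ti).
Of the 11 differences, 9 transitions and 2 transversions over 47 sites: P = 9/47 = 0.191489, Q = 2/47 = 0.042553.
d = −0.5·ln(0.574469) − 0.25·ln(0.914894) = −0.5·(-0.554309) − 0.25·(-0.088947) = 0.2994.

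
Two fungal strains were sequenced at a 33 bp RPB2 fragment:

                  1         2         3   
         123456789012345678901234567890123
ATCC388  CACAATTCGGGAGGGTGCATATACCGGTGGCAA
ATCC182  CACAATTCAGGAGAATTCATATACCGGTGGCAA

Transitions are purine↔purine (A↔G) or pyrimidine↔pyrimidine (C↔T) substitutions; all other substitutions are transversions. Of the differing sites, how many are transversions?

Mismatches occur at site 9 (G/A, transition), site 14 (G/A, transition), site 15 (G/A, transition), site 17 (G/T, transversion).
Of the 4 differences, 3 transitions and 1 transversion, so the answer is 1.

1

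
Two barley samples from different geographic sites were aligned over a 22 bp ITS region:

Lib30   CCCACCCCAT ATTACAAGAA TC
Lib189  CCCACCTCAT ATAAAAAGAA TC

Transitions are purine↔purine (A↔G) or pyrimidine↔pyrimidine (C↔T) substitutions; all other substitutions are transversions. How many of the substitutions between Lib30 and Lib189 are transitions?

1

Mismatches occur at site 7 (C↔T, transition), site 13 (T↔A, transversion), site 15 (C↔A, transversion).
Of the 3 differences, 1 transition and 2 transversions, so the answer is 1.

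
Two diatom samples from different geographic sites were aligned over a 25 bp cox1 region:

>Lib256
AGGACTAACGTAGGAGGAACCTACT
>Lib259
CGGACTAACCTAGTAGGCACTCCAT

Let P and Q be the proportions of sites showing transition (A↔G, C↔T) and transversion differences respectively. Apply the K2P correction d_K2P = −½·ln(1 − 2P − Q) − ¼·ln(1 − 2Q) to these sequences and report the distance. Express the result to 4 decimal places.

Differing sites — 1:A/C (Tv); 10:G/C (Tv); 14:G/T (Tv); 18:A/C (Tv); 21:C/T (Ti); 22:T/C (Ti); 23:A/C (Tv); 24:C/A (Tv).
Of the 8 differences, 2 transitions and 6 transversions over 25 sites: P = 2/25 = 0.080000, Q = 6/25 = 0.240000.
d = −0.5·ln(0.600000) − 0.25·ln(0.520000) = −0.5·(-0.510826) − 0.25·(-0.653926) = 0.4189.

0.4189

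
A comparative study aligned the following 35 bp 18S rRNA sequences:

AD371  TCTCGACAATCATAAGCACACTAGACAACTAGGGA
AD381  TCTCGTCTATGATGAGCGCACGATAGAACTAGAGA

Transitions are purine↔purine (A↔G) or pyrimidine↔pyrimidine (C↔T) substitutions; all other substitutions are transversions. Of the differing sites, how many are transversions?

Mismatches occur at site 6 (A/T, transversion), site 8 (A/T, transversion), site 11 (C/G, transversion), site 14 (A/G, transition), site 18 (A/G, transition), site 22 (T/G, transversion), site 24 (G/T, transversion), site 26 (C/G, transversion), site 33 (G/A, transition).
Of the 9 differences, 3 transitions and 6 transversions, so the answer is 6.

6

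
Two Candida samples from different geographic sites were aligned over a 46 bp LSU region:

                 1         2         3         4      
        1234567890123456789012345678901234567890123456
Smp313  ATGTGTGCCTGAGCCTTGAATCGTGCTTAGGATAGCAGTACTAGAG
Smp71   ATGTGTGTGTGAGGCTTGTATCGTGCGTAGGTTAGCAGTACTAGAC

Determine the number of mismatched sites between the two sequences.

7

Mismatches occur at site 8 (C→T), site 9 (C→G), site 14 (C→G), site 19 (A→T), site 27 (T→G), site 32 (A→T), site 46 (G→C).
That gives 7 mismatches out of 46 aligned sites, so the Hamming distance is 7.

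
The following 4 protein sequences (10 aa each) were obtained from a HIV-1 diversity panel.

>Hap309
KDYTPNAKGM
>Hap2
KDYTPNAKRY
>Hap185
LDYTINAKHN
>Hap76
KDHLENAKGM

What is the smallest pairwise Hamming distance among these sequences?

2

Pairwise Hamming distances:
  Hap309 vs Hap2: 2
  Hap309 vs Hap185: 4
  Hap309 vs Hap76: 3
  Hap2 vs Hap185: 4
  Hap2 vs Hap76: 5
  Hap185 vs Hap76: 6
The smallest is 2, between Hap309 and Hap2.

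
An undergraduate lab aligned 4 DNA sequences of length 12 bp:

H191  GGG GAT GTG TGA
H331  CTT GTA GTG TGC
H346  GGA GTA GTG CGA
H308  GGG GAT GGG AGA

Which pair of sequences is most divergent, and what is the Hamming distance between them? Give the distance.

Pairwise Hamming distances:
  H191 vs H331: 6
  H191 vs H346: 4
  H191 vs H308: 2
  H331 vs H346: 5
  H331 vs H308: 8
  H346 vs H308: 5
The largest is 8, between H331 and H308.

8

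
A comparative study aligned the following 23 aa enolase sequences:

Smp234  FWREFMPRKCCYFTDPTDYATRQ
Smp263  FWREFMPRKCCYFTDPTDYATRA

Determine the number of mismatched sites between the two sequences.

1

A single mismatch occurs at site 23 (Q→A).
That gives 1 mismatch out of 23 aligned sites, so the Hamming distance is 1.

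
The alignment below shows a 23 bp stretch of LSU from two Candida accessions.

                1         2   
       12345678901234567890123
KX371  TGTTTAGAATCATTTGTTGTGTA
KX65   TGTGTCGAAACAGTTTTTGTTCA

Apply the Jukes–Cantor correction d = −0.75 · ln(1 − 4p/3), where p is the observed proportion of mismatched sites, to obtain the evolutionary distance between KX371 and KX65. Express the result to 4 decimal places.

The sequences differ at positions 4 (T/G), 6 (A/C), 10 (T/A), 13 (T/G), 16 (G/T), 21 (G/T), 22 (T/C).
p = 7/23 = 0.304348.
d = −0.75 · ln(1 − (4/3)·0.304348) = −0.75 · ln(0.594203) = −0.75 · (-0.520534) = 0.3904.

0.3904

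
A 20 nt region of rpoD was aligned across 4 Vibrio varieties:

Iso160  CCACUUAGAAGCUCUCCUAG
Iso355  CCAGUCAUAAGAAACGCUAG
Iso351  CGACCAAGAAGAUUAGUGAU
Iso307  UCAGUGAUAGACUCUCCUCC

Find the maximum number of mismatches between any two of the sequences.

16

Pairwise Hamming distances:
  Iso160 vs Iso355: 8
  Iso160 vs Iso351: 10
  Iso160 vs Iso307: 8
  Iso355 vs Iso351: 11
  Iso355 vs Iso307: 11
  Iso351 vs Iso307: 16
The largest is 16, between Iso351 and Iso307.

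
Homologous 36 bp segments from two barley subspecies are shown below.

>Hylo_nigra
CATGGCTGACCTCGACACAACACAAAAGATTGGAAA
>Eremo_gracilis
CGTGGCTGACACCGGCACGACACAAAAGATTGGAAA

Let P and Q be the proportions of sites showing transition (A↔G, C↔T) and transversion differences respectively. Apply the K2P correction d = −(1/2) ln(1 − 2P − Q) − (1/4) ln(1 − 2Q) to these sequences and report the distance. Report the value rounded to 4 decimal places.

0.1581

The sequences differ at positions 2 (A/G, transition), 11 (C/A, transversion), 12 (T/C, transition), 15 (A/G, transition), 19 (A/G, transition).
Of the 5 differences, 4 transitions and 1 transversion over 36 sites: P = 4/36 = 0.111111, Q = 1/36 = 0.027778.
d = −0.5·ln(0.750000) − 0.25·ln(0.944444) = −0.5·(-0.287682) − 0.25·(-0.057159) = 0.1581.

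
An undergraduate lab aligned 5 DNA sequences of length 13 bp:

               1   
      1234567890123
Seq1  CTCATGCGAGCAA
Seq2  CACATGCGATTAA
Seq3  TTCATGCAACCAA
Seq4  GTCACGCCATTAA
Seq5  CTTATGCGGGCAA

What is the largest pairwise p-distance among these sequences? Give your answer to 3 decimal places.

0.538

Pairwise Hamming distances:
  Seq1 vs Seq2: 3
  Seq1 vs Seq3: 3
  Seq1 vs Seq4: 5
  Seq1 vs Seq5: 2
  Seq2 vs Seq3: 5
  Seq2 vs Seq4: 4
  Seq2 vs Seq5: 5
  Seq3 vs Seq4: 5
  Seq3 vs Seq5: 5
  Seq4 vs Seq5: 7
The largest is 7 mismatches, between Seq4 and Seq5; p = 7/13 = 0.538.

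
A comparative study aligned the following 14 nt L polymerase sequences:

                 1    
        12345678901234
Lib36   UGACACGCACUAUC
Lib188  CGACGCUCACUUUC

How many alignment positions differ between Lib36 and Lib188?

Mismatches occur at site 1 (U↔C), site 5 (A↔G), site 7 (G↔U), site 12 (A↔U).
That gives 4 mismatches out of 14 aligned sites, so the Hamming distance is 4.

4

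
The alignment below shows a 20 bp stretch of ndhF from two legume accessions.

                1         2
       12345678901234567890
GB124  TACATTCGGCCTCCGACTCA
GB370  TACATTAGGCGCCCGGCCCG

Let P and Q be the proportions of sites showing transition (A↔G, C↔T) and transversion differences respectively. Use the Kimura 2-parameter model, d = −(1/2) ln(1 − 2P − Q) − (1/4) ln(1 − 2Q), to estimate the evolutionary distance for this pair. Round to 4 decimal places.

The sequences differ at positions 7 (C/A, transversion), 11 (C/G, transversion), 12 (T/C, transition), 16 (A/G, transition), 18 (T/C, transition), 20 (A/G, transition).
Of the 6 differences, 4 transitions and 2 transversions over 20 sites: P = 4/20 = 0.200000, Q = 2/20 = 0.100000.
d = −0.5·ln(0.500000) − 0.25·ln(0.800000) = −0.5·(-0.693147) − 0.25·(-0.223144) = 0.4024.

0.4024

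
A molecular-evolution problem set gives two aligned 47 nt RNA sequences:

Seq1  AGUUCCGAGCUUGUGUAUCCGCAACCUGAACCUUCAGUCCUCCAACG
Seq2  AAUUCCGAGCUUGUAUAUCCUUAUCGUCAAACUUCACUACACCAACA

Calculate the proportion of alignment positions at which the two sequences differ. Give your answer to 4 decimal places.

Mismatches occur at site 2 (G/A), site 15 (G/A), site 21 (G/U), site 22 (C/U), site 24 (A/U), site 26 (C/G), site 28 (G/C), site 31 (C/A), site 37 (G/C), site 39 (C/A), site 41 (U/A), site 47 (G/A).
There are 12 differences over 47 sites, so p = 12/47 = 0.2553.

0.2553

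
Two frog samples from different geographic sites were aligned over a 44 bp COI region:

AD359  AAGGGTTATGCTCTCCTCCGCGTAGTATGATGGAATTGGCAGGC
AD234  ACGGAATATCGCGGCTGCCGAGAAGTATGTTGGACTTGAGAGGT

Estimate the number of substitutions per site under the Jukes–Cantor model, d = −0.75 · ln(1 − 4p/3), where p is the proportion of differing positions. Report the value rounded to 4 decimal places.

Mismatches occur at site 2 (A↔C), site 5 (G↔A), site 6 (T↔A), site 10 (G↔C), site 11 (C↔G), site 12 (T↔C), site 13 (C↔G), site 14 (T↔G), site 16 (C↔T), site 17 (T↔G), site 21 (C↔A), site 23 (T↔A), site 30 (A↔T), site 35 (A↔C), site 39 (G↔A), site 40 (C↔G), site 44 (C↔T).
p = 17/44 = 0.386364.
d = −0.75 · ln(1 − (4/3)·0.386364) = −0.75 · ln(0.484848) = −0.75 · (-0.723920) = 0.5429.

0.5429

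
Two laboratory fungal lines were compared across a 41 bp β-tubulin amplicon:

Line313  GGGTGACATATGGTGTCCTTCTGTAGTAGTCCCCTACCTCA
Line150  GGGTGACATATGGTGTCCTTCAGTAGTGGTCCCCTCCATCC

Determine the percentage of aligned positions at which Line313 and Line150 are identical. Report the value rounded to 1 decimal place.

87.8%

The sequences differ at positions 22 (T/A), 28 (A/G), 36 (A/C), 38 (C/A), 41 (A/C).
36 of the 41 sites match, so the percent identity is 36/41 × 100 = 87.8%.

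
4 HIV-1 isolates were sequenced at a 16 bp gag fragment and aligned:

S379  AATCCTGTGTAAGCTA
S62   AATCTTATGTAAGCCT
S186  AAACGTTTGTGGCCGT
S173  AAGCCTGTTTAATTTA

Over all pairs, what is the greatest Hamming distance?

Pairwise Hamming distances:
  S379 vs S62: 4
  S379 vs S186: 8
  S379 vs S173: 4
  S62 vs S186: 7
  S62 vs S173: 8
  S186 vs S173: 10
The largest is 10, between S186 and S173.

10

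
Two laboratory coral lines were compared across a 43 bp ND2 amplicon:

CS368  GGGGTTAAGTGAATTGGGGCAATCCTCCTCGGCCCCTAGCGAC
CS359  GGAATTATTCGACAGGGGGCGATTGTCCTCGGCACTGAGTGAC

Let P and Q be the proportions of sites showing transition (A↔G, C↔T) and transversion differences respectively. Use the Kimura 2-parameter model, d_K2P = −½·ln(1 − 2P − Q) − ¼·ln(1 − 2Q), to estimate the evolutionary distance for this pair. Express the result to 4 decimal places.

0.4747

The sequences differ at positions 3 (G/A, transition), 4 (G/A, transition), 8 (A/T, transversion), 9 (G/T, transversion), 10 (T/C, transition), 13 (A/C, transversion), 14 (T/A, transversion), 15 (T/G, transversion), 21 (A/G, transition), 24 (C/T, transition), 25 (C/G, transversion), 34 (C/A, transversion), 36 (C/T, transition), 37 (T/G, transversion), 40 (C/T, transition).
Of the 15 differences, 7 transitions and 8 transversions over 43 sites: P = 7/43 = 0.162791, Q = 8/43 = 0.186047.
d = −0.5·ln(0.488371) − 0.25·ln(0.627906) = −0.5·(-0.716680) − 0.25·(-0.465365) = 0.4747.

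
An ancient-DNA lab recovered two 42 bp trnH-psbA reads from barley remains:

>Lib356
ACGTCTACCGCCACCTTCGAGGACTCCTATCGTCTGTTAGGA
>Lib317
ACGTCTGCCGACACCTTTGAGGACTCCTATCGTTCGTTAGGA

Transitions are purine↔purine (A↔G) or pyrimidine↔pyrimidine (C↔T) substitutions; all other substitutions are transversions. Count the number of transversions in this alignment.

Differing sites — 7:A/G (Ti); 11:C/A (Tv); 18:C/T (Ti); 34:C/T (Ti); 35:T/C (Ti).
Of the 5 differences, 4 transitions and 1 transversion, so the answer is 1.

1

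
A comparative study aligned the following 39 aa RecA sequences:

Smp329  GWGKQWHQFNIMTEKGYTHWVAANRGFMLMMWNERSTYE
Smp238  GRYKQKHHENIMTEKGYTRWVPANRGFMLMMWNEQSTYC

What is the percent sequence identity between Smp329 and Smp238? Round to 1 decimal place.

Mismatches occur at site 2 (W↔R), site 3 (G↔Y), site 6 (W↔K), site 8 (Q↔H), site 9 (F↔E), site 19 (H↔R), site 22 (A↔P), site 35 (R↔Q), site 39 (E↔C).
30 of the 39 sites match, so the percent identity is 30/39 × 100 = 76.9%.

76.9%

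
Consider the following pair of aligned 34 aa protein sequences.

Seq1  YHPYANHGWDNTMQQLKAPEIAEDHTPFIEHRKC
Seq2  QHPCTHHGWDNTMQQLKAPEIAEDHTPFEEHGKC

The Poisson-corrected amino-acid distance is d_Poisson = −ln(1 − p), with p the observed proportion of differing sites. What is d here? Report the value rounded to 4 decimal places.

0.1942

Differing sites — 1:Y/Q; 4:Y/C; 5:A/T; 6:N/H; 29:I/E; 32:R/G.
p = 6/34 = 0.176471.
d = −ln(1 − 0.176471) = −ln(0.823529) = 0.1942.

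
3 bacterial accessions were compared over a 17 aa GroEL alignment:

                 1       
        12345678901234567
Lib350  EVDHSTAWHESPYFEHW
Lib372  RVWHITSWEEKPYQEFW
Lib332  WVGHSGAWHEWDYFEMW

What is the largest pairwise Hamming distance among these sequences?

Pairwise Hamming distances:
  Lib350 vs Lib372: 8
  Lib350 vs Lib332: 6
  Lib372 vs Lib332: 10
The largest is 10, between Lib372 and Lib332.

10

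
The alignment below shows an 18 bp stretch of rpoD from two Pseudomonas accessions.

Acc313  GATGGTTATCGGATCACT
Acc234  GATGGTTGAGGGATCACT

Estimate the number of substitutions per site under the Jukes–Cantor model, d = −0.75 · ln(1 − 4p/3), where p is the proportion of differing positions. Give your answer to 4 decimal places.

0.1885

Mismatches occur at site 8 (A↔G), site 9 (T↔A), site 10 (C↔G).
p = 3/18 = 0.166667.
d = −0.75 · ln(1 − (4/3)·0.166667) = −0.75 · ln(0.777777) = −0.75 · (-0.251315) = 0.1885.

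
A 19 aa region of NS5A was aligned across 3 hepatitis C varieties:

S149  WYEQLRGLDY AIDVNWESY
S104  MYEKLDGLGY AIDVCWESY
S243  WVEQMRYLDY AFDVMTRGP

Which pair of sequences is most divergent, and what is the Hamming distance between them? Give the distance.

Pairwise Hamming distances:
  S149 vs S104: 5
  S149 vs S243: 9
  S104 vs S243: 13
The largest is 13, between S104 and S243.

13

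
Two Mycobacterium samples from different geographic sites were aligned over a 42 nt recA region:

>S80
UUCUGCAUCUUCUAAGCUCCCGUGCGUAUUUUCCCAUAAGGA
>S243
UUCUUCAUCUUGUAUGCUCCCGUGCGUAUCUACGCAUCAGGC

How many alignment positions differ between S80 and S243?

8

Differing sites — 5:G/U; 12:C/G; 15:A/U; 30:U/C; 32:U/A; 34:C/G; 38:A/C; 42:A/C.
That gives 8 mismatches out of 42 aligned sites, so the Hamming distance is 8.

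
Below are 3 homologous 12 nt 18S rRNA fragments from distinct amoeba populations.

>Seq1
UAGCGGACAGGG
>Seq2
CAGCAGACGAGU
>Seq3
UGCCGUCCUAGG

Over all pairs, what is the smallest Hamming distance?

Pairwise Hamming distances:
  Seq1 vs Seq2: 5
  Seq1 vs Seq3: 6
  Seq2 vs Seq3: 8
The smallest is 5, between Seq1 and Seq2.

5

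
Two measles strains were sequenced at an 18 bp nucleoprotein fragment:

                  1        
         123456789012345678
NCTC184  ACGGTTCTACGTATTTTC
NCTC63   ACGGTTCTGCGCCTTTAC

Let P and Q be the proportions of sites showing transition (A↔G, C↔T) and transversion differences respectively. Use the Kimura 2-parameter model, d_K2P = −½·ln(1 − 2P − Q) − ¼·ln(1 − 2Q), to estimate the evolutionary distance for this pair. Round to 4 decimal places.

Differing sites — 9:A/G (Ti); 12:T/C (Ti); 13:A/C (Tv); 17:T/A (Tv).
Of the 4 differences, 2 transitions and 2 transversions over 18 sites: P = 2/18 = 0.111111, Q = 2/18 = 0.111111.
d = −0.5·ln(0.666667) − 0.25·ln(0.777778) = −0.5·(-0.405465) − 0.25·(-0.251314) = 0.2656.

0.2656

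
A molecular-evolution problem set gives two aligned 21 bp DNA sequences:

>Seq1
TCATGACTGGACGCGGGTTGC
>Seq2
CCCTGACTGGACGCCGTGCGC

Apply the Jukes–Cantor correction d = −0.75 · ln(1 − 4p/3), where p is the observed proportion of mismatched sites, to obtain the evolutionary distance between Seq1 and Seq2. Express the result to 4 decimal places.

Differing sites — 1:T/C; 3:A/C; 15:G/C; 17:G/T; 18:T/G; 19:T/C.
p = 6/21 = 0.285714.
d = −0.75 · ln(1 − (4/3)·0.285714) = −0.75 · ln(0.619048) = −0.75 · (-0.479572) = 0.3597.

0.3597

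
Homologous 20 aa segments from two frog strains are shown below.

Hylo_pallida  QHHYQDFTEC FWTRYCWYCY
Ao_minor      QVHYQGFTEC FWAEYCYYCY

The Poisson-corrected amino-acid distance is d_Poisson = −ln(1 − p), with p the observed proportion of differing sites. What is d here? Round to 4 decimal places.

0.2877

Mismatches occur at site 2 (H→V), site 6 (D→G), site 13 (T→A), site 14 (R→E), site 17 (W→Y).
p = 5/20 = 0.250000.
d = −ln(1 − 0.250000) = −ln(0.750000) = 0.2877.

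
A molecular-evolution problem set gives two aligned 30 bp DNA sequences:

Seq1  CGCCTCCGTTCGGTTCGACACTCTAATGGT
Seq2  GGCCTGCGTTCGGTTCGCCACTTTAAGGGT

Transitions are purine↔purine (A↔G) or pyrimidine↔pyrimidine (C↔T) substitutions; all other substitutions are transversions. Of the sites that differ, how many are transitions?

Differing sites — 1:C/G (Tv); 6:C/G (Tv); 18:A/C (Tv); 23:C/T (Ti); 27:T/G (Tv).
Of the 5 differences, 1 transition and 4 transversions, so the answer is 1.

1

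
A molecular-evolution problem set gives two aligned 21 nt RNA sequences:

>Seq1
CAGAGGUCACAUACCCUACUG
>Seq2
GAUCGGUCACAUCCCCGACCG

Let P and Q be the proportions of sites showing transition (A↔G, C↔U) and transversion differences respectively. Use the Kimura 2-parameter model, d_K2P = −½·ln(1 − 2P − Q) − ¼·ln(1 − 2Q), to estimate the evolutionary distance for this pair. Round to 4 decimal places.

0.3644

Differing sites — 1:C/G (Tv); 3:G/U (Tv); 4:A/C (Tv); 13:A/C (Tv); 17:U/G (Tv); 20:U/C (Ti).
Of the 6 differences, 1 transition and 5 transversions over 21 sites: P = 1/21 = 0.047619, Q = 5/21 = 0.238095.
d = −0.5·ln(0.666667) − 0.25·ln(0.523810) = −0.5·(-0.405465) − 0.25·(-0.646626) = 0.3644.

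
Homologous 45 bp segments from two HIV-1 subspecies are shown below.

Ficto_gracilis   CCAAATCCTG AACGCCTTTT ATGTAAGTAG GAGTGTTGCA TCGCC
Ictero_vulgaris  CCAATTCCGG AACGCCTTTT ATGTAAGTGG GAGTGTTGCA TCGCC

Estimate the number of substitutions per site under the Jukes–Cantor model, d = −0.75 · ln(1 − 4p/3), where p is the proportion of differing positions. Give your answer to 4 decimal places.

The sequences differ at positions 5 (A/T), 9 (T/G), 29 (A/G).
p = 3/45 = 0.066667.
d = −0.75 · ln(1 − (4/3)·0.066667) = −0.75 · ln(0.911111) = −0.75 · (-0.093091) = 0.0698.

0.0698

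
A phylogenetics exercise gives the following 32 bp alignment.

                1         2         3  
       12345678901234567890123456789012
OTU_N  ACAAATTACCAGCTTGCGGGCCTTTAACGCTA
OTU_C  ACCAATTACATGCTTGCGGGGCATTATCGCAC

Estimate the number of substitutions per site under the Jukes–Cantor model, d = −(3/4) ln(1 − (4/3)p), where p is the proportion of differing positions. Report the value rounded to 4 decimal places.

0.3041

Differing sites — 3:A/C; 10:C/A; 11:A/T; 21:C/G; 23:T/A; 27:A/T; 31:T/A; 32:A/C.
p = 8/32 = 0.250000.
d = −0.75 · ln(1 − (4/3)·0.250000) = −0.75 · ln(0.666667) = −0.75 · (-0.405465) = 0.3041.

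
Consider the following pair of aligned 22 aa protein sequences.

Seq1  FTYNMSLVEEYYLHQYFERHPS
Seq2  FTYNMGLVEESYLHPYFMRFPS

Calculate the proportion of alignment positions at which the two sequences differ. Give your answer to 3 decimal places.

The sequences differ at positions 6 (S/G), 11 (Y/S), 15 (Q/P), 18 (E/M), 20 (H/F).
There are 5 differences over 22 sites, so p = 5/22 = 0.227.

0.227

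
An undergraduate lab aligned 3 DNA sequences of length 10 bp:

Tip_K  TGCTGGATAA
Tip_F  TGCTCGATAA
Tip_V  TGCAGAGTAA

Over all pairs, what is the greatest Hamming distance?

4

Pairwise Hamming distances:
  Tip_K vs Tip_F: 1
  Tip_K vs Tip_V: 3
  Tip_F vs Tip_V: 4
The largest is 4, between Tip_F and Tip_V.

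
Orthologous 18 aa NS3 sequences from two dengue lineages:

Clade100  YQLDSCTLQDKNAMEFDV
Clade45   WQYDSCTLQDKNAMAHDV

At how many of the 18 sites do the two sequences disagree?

Differing sites — 1:Y/W; 3:L/Y; 15:E/A; 16:F/H.
That gives 4 mismatches out of 18 aligned sites, so the Hamming distance is 4.

4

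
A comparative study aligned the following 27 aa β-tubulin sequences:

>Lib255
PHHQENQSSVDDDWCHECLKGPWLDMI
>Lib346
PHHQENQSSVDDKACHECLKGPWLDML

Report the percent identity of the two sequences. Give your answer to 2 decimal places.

88.89%

The sequences differ at positions 13 (D/K), 14 (W/A), 27 (I/L).
24 of the 27 sites match, so the percent identity is 24/27 × 100 = 88.89%.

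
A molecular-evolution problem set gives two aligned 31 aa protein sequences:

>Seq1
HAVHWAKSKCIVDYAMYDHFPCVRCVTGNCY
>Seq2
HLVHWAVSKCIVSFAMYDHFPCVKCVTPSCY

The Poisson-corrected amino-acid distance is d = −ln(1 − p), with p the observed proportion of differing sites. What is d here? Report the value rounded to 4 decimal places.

Mismatches occur at site 2 (A↔L), site 7 (K↔V), site 13 (D↔S), site 14 (Y↔F), site 24 (R↔K), site 28 (G↔P), site 29 (N↔S).
p = 7/31 = 0.225806.
d = −ln(1 − 0.225806) = −ln(0.774194) = 0.2559.

0.2559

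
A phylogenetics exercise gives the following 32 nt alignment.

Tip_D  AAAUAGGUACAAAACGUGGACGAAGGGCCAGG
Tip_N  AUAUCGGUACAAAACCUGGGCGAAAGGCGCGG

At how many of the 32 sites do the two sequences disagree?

7

The sequences differ at positions 2 (A/U), 5 (A/C), 16 (G/C), 20 (A/G), 25 (G/A), 29 (C/G), 30 (A/C).
That gives 7 mismatches out of 32 aligned sites, so the Hamming distance is 7.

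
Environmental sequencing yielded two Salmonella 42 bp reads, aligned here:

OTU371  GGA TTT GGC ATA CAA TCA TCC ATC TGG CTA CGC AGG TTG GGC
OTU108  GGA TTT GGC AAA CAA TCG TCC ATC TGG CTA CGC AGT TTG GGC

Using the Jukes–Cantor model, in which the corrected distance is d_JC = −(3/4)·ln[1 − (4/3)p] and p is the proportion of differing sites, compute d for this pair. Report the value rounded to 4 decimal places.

Mismatches occur at site 11 (T→A), site 18 (A→G), site 36 (G→T).
p = 3/42 = 0.071429.
d = −0.75 · ln(1 − (4/3)·0.071429) = −0.75 · ln(0.904761) = −0.75 · (-0.100084) = 0.0751.

0.0751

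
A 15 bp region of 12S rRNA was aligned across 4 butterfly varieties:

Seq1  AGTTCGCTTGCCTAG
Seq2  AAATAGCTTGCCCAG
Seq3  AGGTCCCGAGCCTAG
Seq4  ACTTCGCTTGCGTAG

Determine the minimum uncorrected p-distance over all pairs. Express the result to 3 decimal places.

Pairwise Hamming distances:
  Seq1 vs Seq2: 4
  Seq1 vs Seq3: 4
  Seq1 vs Seq4: 2
  Seq2 vs Seq3: 7
  Seq2 vs Seq4: 5
  Seq3 vs Seq4: 6
The smallest is 2 mismatches, between Seq1 and Seq4; p = 2/15 = 0.133.

0.133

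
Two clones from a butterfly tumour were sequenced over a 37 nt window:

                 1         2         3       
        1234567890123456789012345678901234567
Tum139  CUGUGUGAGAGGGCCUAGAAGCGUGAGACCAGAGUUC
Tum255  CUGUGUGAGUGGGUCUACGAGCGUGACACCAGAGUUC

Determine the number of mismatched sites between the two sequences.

Differing sites — 10:A/U; 14:C/U; 18:G/C; 19:A/G; 27:G/C.
That gives 5 mismatches out of 37 aligned sites, so the Hamming distance is 5.

5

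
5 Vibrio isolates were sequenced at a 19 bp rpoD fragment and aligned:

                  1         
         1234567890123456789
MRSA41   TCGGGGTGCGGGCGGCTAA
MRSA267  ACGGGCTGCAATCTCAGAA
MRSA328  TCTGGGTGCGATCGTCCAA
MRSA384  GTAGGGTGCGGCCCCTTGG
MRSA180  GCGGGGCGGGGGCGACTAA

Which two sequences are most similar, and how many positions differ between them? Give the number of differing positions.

4

Pairwise Hamming distances:
  MRSA41 vs MRSA267: 9
  MRSA41 vs MRSA328: 5
  MRSA41 vs MRSA384: 9
  MRSA41 vs MRSA180: 4
  MRSA267 vs MRSA328: 8
  MRSA267 vs MRSA384: 12
  MRSA267 vs MRSA180: 11
  MRSA328 vs MRSA384: 11
  MRSA328 vs MRSA180: 8
  MRSA384 vs MRSA180: 10
The smallest is 4, between MRSA41 and MRSA180.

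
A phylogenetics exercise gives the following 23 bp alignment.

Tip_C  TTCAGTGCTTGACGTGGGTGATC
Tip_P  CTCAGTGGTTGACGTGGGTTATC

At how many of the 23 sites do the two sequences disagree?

Differing sites — 1:T/C; 8:C/G; 20:G/T.
That gives 3 mismatches out of 23 aligned sites, so the Hamming distance is 3.

3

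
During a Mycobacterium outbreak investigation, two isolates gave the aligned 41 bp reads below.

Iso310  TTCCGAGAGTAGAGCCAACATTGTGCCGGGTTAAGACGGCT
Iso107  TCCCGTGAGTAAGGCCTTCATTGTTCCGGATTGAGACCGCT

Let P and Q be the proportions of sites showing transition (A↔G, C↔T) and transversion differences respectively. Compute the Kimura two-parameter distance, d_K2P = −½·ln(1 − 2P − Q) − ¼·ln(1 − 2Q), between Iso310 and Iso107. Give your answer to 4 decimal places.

0.2976

Differing sites — 2:T/C (Ti); 6:A/T (Tv); 12:G/A (Ti); 13:A/G (Ti); 17:A/T (Tv); 18:A/T (Tv); 25:G/T (Tv); 30:G/A (Ti); 33:A/G (Ti); 38:G/C (Tv).
Of the 10 differences, 5 transitions and 5 transversions over 41 sites: P = 5/41 = 0.121951, Q = 5/41 = 0.121951.
d = −0.5·ln(0.634147) − 0.25·ln(0.756098) = −0.5·(-0.455474) − 0.25·(-0.279584) = 0.2976.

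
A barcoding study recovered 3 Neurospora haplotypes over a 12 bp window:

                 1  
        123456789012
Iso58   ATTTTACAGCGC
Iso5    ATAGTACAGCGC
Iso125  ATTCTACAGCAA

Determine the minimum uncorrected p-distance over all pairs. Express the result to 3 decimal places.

Pairwise Hamming distances:
  Iso58 vs Iso5: 2
  Iso58 vs Iso125: 3
  Iso5 vs Iso125: 4
The smallest is 2 mismatches, between Iso58 and Iso5; p = 2/12 = 0.167.

0.167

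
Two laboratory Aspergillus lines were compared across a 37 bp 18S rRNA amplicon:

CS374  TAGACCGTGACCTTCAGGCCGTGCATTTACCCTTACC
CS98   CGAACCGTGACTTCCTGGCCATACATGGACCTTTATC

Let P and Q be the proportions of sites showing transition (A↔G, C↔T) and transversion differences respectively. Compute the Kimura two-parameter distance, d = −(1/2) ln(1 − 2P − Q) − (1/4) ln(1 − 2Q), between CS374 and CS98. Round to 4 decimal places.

0.4634

Differing sites — 1:T/C (Ti); 2:A/G (Ti); 3:G/A (Ti); 12:C/T (Ti); 14:T/C (Ti); 16:A/T (Tv); 21:G/A (Ti); 23:G/A (Ti); 27:T/G (Tv); 28:T/G (Tv); 32:C/T (Ti); 36:C/T (Ti).
Of the 12 differences, 9 transitions and 3 transversions over 37 sites: P = 9/37 = 0.243243, Q = 3/37 = 0.081081.
d = −0.5·ln(0.432433) − 0.25·ln(0.837838) = −0.5·(-0.838328) − 0.25·(-0.176931) = 0.4634.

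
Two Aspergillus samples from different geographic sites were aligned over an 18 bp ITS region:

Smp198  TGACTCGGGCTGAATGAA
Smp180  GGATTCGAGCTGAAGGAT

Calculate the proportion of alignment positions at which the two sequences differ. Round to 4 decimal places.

Differing sites — 1:T/G; 4:C/T; 8:G/A; 15:T/G; 18:A/T.
There are 5 differences over 18 sites, so p = 5/18 = 0.2778.

0.2778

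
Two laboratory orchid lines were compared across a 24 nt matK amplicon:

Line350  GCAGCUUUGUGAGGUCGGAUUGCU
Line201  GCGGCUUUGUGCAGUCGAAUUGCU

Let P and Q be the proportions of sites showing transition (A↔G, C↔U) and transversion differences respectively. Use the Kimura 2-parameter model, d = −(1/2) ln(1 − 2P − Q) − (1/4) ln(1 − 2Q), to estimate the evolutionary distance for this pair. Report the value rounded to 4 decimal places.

Differing sites — 3:A/G (Ti); 12:A/C (Tv); 13:G/A (Ti); 18:G/A (Ti).
Of the 4 differences, 3 transitions and 1 transversion over 24 sites: P = 3/24 = 0.125000, Q = 1/24 = 0.041667.
d = −0.5·ln(0.708333) − 0.25·ln(0.916666) = −0.5·(-0.344841) − 0.25·(-0.087012) = 0.1942.

0.1942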